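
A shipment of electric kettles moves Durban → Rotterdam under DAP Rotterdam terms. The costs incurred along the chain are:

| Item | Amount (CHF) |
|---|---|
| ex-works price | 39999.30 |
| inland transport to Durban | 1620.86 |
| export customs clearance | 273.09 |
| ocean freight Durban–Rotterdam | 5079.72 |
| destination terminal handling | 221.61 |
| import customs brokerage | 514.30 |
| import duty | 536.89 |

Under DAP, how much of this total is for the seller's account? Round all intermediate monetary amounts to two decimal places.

DAP: the seller bears all costs to the named destination except import duty and clearance.
Seller's account: goods 39999.30 + inland to port 1620.86 + export clearance 273.09 + freight 5079.72 + destination terminal 221.61 = 47194.58
Buyer's account: brokerage 514.30 + duty 536.89 = 1051.19

Seller's account: CHF 47194.58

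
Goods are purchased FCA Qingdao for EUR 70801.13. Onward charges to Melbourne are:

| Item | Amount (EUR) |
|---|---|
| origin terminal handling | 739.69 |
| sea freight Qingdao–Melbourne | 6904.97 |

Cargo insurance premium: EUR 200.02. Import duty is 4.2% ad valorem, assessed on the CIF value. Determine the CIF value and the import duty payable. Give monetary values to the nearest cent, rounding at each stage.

CIF value: EUR 78645.81; import duty: EUR 3303.12

CIF = FCA price + pre-shipment costs + freight + insurance
CIF = 70801.13 + 739.69 + 6904.97 + 200.02 = 78645.81
Import duty = 78645.81 × 4.2% = 3303.12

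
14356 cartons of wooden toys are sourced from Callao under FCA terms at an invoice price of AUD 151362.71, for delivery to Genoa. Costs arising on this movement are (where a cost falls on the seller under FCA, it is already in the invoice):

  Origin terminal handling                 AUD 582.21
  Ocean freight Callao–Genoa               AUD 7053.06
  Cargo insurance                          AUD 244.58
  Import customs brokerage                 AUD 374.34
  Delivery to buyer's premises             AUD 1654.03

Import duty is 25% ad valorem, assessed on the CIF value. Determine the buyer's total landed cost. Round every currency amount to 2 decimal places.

FCA: the seller delivers export-cleared goods to the carrier; the buyer bears costs from that point.
CIF value = FCA price + origin terminal + freight + insurance = 151362.71 + 582.21 + 7053.06 + 244.58 = 159242.56
Import duty = 159242.56 × 25% = 39810.64
Buyer bears: origin terminal 582.21 + freight 7053.06 + insurance 244.58 + brokerage 374.34 + delivery 1654.03 + duty 39810.64 = 49718.86
Landed cost = invoice 151362.71 + 49718.86 = 201081.57

Total landed cost: AUD 201081.57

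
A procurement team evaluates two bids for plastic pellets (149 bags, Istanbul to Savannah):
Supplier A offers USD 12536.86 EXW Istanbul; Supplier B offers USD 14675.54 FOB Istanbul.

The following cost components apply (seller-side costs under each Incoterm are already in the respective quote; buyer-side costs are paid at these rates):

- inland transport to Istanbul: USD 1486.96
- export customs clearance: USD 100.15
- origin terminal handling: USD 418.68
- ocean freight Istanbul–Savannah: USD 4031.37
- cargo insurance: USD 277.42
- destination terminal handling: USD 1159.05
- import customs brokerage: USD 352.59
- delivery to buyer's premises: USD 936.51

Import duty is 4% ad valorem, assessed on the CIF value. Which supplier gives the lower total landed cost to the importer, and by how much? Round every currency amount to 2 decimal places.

Supplier A (EXW):
CIF value = EXW price + inland to port + export clearance + origin terminal + freight + insurance = 12536.86 + 1486.96 + 100.15 + 418.68 + 4031.37 + 277.42 = 18851.44
Import duty = 18851.44 × 4% = 754.06
Buyer bears (A): 1486.96 + 100.15 + 418.68 + 4031.37 + 277.42 + 1159.05 + 352.59 + 936.51 = 8762.73
Landed cost (A) = invoice 12536.86 + 8762.73 + duty 754.06 = 22053.65
Supplier B (FOB):
CIF value = FOB price + freight + insurance = 14675.54 + 4031.37 + 277.42 = 18984.33
Import duty = 18984.33 × 4% = 759.37
Buyer bears (B): 4031.37 + 277.42 + 1159.05 + 352.59 + 936.51 = 6756.94
Landed cost (B) = invoice 14675.54 + 6756.94 + duty 759.37 = 22191.85
Difference = |22053.65 − 22191.85| = 138.20

Supplier A is cheaper by USD 138.20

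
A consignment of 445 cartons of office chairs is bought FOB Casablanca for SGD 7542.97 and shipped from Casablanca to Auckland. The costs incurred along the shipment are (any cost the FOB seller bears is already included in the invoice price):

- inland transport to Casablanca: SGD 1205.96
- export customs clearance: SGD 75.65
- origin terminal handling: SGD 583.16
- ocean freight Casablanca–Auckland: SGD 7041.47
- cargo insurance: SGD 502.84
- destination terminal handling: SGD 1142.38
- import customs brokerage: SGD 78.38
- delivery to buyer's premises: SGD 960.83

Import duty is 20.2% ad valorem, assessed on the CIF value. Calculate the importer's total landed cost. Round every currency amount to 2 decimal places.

Total landed cost: SGD 20316.50

FOB: the seller bears costs until goods are on board at the origin port; the buyer bears freight, insurance and all costs thereafter.
Already in the invoice (seller's account under FOB): inland to port, export clearance, origin terminal — exclude.
CIF value = FOB price + freight + insurance = 7542.97 + 7041.47 + 502.84 = 15087.28
Import duty = 15087.28 × 20.2% = 3047.63
Buyer bears: freight 7041.47 + insurance 502.84 + destination terminal 1142.38 + brokerage 78.38 + delivery 960.83 + duty 3047.63 = 12773.53
Landed cost = invoice 7542.97 + 12773.53 = 20316.50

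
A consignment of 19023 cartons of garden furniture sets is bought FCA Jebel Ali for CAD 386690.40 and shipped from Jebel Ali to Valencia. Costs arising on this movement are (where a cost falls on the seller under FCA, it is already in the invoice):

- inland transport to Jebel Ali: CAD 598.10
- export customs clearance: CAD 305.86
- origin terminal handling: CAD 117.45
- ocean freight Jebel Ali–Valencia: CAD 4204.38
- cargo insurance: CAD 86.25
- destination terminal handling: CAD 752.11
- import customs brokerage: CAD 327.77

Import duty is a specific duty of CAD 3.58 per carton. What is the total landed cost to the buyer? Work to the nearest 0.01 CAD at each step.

FCA: the seller delivers export-cleared goods to the carrier; the buyer bears costs from that point.
Already in the invoice (seller's account under FCA): inland to port, export clearance — exclude.
CIF value = FCA price + origin terminal + freight + insurance = 386690.40 + 117.45 + 4204.38 + 86.25 = 391098.48
Import duty = 19023 × 3.58 = 68102.34
Buyer bears: origin terminal 117.45 + freight 4204.38 + insurance 86.25 + destination terminal 752.11 + brokerage 327.77 + duty 68102.34 = 73590.30
Landed cost = invoice 386690.40 + 73590.30 = 460280.70

Total landed cost: CAD 460280.70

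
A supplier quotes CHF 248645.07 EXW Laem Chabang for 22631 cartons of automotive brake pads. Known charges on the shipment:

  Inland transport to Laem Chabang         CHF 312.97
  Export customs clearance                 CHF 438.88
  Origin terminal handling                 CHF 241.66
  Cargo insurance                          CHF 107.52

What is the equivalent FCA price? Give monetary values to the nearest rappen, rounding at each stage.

FCA price: CHF 249396.92

Not relevant to the conversion: insurance, origin terminal — on the buyer under both terms; not part of either seller's price.
From EXW to FCA, the seller additionally bears: inland to port, export clearance.
FCA price = 248645.07 + 312.97 + 438.88 = 249396.92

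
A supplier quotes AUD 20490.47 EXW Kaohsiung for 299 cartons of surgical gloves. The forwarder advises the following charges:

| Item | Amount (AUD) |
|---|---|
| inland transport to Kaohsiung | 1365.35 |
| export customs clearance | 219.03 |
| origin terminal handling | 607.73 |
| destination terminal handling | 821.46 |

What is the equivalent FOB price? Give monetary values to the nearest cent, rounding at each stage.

FOB price: AUD 22682.58

Not relevant to the conversion: destination terminal — on the buyer under both terms; not part of either seller's price.
From EXW to FOB, the seller additionally bears: inland to port, export clearance, origin terminal.
FOB price = 20490.47 + 1365.35 + 219.03 + 607.73 = 22682.58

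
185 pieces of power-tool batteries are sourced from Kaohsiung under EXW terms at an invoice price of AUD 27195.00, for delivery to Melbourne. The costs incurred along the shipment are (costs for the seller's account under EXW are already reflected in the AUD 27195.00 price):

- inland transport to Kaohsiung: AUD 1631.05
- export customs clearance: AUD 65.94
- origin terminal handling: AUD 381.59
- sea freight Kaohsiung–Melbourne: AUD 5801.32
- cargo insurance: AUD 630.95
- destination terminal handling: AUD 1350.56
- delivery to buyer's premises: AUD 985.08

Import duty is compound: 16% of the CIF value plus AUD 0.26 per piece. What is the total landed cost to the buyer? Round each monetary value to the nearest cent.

Total landed cost: AUD 43802.53

EXW: the seller makes goods available at their premises; the buyer bears all onward costs.
CIF value = EXW price + inland to port + export clearance + origin terminal + freight + insurance = 27195.00 + 1631.05 + 65.94 + 381.59 + 5801.32 + 630.95 = 35705.85
Ad valorem component: 35705.85 × 16% = 5712.94
Specific component: 185 × 0.26 = 48.10
Import duty = 5712.94 + 48.10 = 5761.04
Buyer bears: inland to port 1631.05 + export clearance 65.94 + origin terminal 381.59 + freight 5801.32 + insurance 630.95 + destination terminal 1350.56 + delivery 985.08 + duty 5761.04 = 16607.53
Landed cost = invoice 27195.00 + 16607.53 = 43802.53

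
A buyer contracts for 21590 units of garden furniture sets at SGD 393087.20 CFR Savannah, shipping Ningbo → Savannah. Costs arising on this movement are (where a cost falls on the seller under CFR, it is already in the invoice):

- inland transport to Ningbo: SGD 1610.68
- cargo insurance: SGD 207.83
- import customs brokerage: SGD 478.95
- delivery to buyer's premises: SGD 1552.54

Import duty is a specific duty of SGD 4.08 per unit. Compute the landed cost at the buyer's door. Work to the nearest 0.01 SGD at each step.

Total landed cost: SGD 483413.72

CFR: the seller pays costs through ocean freight to the destination port, but not insurance.
Already in the invoice (seller's account under CFR): inland to port — exclude.
CIF value = CFR price + insurance = 393087.20 + 207.83 = 393295.03
Import duty = 21590 × 4.08 = 88087.20
Buyer bears: insurance 207.83 + brokerage 478.95 + delivery 1552.54 + duty 88087.20 = 90326.52
Landed cost = invoice 393087.20 + 90326.52 = 483413.72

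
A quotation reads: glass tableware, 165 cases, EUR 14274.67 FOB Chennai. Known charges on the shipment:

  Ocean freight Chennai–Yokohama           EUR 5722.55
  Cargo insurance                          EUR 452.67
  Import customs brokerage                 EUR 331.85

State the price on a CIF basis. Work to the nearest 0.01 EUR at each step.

Not relevant to the conversion: brokerage — on the buyer under both terms; not part of either seller's price.
From FOB to CIF, the seller additionally bears: freight, insurance.
CIF price = 14274.67 + 5722.55 + 452.67 = 20449.89

CIF price: EUR 20449.89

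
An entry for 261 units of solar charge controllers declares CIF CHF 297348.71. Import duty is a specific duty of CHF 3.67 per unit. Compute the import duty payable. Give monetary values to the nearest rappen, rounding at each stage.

Import duty: CHF 957.87

Import duty = 261 × 3.67 = 957.87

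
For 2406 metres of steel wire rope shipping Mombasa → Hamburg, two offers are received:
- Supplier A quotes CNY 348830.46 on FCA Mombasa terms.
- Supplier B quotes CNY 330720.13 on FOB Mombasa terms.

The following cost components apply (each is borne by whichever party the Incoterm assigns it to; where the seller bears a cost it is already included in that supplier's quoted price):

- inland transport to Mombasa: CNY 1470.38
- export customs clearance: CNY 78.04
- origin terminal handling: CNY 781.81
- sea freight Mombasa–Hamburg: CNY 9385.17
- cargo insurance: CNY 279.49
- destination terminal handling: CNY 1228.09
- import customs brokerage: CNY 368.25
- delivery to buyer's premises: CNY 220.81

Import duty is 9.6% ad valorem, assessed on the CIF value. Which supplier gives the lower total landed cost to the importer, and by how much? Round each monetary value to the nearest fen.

Supplier A (FCA):
CIF value = FCA price + origin terminal + freight + insurance = 348830.46 + 781.81 + 9385.17 + 279.49 = 359276.93
Import duty = 359276.93 × 9.6% = 34490.59
Buyer bears (A): 781.81 + 9385.17 + 279.49 + 1228.09 + 368.25 + 220.81 = 12263.62
Landed cost (A) = invoice 348830.46 + 12263.62 + duty 34490.59 = 395584.67
Supplier B (FOB):
CIF value = FOB price + freight + insurance = 330720.13 + 9385.17 + 279.49 = 340384.79
Import duty = 340384.79 × 9.6% = 32676.94
Buyer bears (B): 9385.17 + 279.49 + 1228.09 + 368.25 + 220.81 = 11481.81
Landed cost (B) = invoice 330720.13 + 11481.81 + duty 32676.94 = 374878.88
Difference = |395584.67 − 374878.88| = 20705.79

Supplier B is cheaper by CNY 20705.79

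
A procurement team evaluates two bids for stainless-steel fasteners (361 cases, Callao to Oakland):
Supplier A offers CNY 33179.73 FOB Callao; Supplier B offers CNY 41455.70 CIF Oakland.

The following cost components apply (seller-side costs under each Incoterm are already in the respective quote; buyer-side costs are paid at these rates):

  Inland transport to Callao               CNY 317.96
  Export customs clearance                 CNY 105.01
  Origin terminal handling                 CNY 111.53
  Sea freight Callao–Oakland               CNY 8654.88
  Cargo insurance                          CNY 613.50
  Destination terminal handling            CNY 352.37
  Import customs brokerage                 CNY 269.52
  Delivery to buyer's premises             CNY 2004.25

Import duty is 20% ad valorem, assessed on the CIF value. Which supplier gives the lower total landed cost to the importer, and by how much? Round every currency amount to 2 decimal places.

Supplier B is cheaper by CNY 1190.89

Supplier A (FOB):
CIF value = FOB price + freight + insurance = 33179.73 + 8654.88 + 613.50 = 42448.11
Import duty = 42448.11 × 20% = 8489.62
Buyer bears (A): 8654.88 + 613.50 + 352.37 + 269.52 + 2004.25 = 11894.52
Landed cost (A) = invoice 33179.73 + 11894.52 + duty 8489.62 = 53563.87
Supplier B (CIF):
The CIF price already equals the CIF value: 41455.70
Import duty = 41455.70 × 20% = 8291.14
Buyer bears (B): 352.37 + 269.52 + 2004.25 = 2626.14
Landed cost (B) = invoice 41455.70 + 2626.14 + duty 8291.14 = 52372.98
Difference = |53563.87 − 52372.98| = 1190.89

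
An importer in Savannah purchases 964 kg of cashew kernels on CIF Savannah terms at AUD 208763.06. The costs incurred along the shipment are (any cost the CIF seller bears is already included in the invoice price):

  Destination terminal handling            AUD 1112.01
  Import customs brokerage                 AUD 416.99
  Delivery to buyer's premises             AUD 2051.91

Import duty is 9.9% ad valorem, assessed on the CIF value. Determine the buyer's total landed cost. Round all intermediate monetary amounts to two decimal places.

CIF: the seller pays costs through ocean freight and marine insurance to the destination port.
The CIF price already equals the CIF value: 208763.06
Import duty = 208763.06 × 9.9% = 20667.54
Buyer bears: destination terminal 1112.01 + brokerage 416.99 + delivery 2051.91 + duty 20667.54 = 24248.45
Landed cost = invoice 208763.06 + 24248.45 = 233011.51

Total landed cost: AUD 233011.51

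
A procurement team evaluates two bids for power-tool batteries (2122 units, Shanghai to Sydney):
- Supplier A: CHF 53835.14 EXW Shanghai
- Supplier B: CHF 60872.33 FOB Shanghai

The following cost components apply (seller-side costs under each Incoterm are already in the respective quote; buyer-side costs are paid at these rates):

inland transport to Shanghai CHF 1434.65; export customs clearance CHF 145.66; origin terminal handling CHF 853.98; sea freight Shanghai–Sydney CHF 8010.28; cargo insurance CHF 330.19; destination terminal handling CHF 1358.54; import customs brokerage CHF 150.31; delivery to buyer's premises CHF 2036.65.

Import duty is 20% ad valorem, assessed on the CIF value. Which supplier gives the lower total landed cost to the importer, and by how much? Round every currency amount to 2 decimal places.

Supplier A (EXW):
CIF value = EXW price + inland to port + export clearance + origin terminal + freight + insurance = 53835.14 + 1434.65 + 145.66 + 853.98 + 8010.28 + 330.19 = 64609.90
Import duty = 64609.90 × 20% = 12921.98
Buyer bears (A): 1434.65 + 145.66 + 853.98 + 8010.28 + 330.19 + 1358.54 + 150.31 + 2036.65 = 14320.26
Landed cost (A) = invoice 53835.14 + 14320.26 + duty 12921.98 = 81077.38
Supplier B (FOB):
CIF value = FOB price + freight + insurance = 60872.33 + 8010.28 + 330.19 = 69212.80
Import duty = 69212.80 × 20% = 13842.56
Buyer bears (B): 8010.28 + 330.19 + 1358.54 + 150.31 + 2036.65 = 11885.97
Landed cost (B) = invoice 60872.33 + 11885.97 + duty 13842.56 = 86600.86
Difference = |81077.38 − 86600.86| = 5523.48

Supplier A is cheaper by CHF 5523.48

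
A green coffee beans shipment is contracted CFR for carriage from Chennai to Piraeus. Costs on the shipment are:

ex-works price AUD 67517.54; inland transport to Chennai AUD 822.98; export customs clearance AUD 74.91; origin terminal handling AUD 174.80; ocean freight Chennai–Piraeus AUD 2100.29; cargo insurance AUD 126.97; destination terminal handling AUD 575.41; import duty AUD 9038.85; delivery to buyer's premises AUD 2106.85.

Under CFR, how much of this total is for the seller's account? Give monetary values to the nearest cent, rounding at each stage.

CFR: the seller pays costs through ocean freight to the destination port, but not insurance.
Seller's account: goods 67517.54 + inland to port 822.98 + export clearance 74.91 + origin terminal 174.80 + freight 2100.29 = 70690.52
Buyer's account: insurance 126.97 + destination terminal 575.41 + duty 9038.85 + delivery 2106.85 = 11848.08

Seller's account: AUD 70690.52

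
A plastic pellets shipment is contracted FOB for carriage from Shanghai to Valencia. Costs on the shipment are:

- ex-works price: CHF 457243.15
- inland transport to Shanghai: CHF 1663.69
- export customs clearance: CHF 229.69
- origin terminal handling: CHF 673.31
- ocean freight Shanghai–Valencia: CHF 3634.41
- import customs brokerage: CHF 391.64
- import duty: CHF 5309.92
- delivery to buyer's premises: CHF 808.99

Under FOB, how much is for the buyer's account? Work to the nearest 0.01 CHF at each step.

Buyer's account: CHF 10144.96

FOB: the seller bears costs until goods are on board at the origin port; the buyer bears freight, insurance and all costs thereafter.
Seller's account: goods 457243.15 + inland to port 1663.69 + export clearance 229.69 + origin terminal 673.31 = 459809.84
Buyer's account: freight 3634.41 + brokerage 391.64 + duty 5309.92 + delivery 808.99 = 10144.96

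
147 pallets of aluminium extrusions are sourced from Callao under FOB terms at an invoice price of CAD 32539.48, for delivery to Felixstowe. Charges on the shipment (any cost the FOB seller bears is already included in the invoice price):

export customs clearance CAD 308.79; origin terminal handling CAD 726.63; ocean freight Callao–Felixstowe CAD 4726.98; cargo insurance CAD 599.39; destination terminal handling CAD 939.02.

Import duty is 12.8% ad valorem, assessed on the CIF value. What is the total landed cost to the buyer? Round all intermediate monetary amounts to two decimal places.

FOB: the seller bears costs until goods are on board at the origin port; the buyer bears freight, insurance and all costs thereafter.
Already in the invoice (seller's account under FOB): export clearance, origin terminal — exclude.
CIF value = FOB price + freight + insurance = 32539.48 + 4726.98 + 599.39 = 37865.85
Import duty = 37865.85 × 12.8% = 4846.83
Buyer bears: freight 4726.98 + insurance 599.39 + destination terminal 939.02 + duty 4846.83 = 11112.22
Landed cost = invoice 32539.48 + 11112.22 = 43651.70

Total landed cost: CAD 43651.70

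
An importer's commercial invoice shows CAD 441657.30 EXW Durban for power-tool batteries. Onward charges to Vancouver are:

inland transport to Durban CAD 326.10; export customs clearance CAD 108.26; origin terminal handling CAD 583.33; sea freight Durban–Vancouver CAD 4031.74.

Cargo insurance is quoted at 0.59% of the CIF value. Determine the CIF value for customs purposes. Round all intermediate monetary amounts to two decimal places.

CIF value: CAD 449357.94

Let C be the CIF value. C = EXW price + pre-shipment costs + freight + 0.59% × C
C − 0.59% × C = 441657.30 + 326.10 + 108.26 + 583.33 + 4031.74
0.9941 × C = 446706.73
C = 446706.73 / 0.9941 = 449357.94
Insurance premium = 0.59% × 449357.94 = 2651.21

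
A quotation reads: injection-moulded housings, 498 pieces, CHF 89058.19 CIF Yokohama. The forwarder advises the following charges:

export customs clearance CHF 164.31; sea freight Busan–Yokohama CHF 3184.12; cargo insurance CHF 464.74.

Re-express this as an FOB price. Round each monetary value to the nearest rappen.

FOB price: CHF 85409.33

Not relevant to the conversion: export clearance — on the seller under both CIF and FOB; already in the CIF price and stays in the FOB price.
From CIF to FOB, the seller no longer bears: freight, insurance.
FOB price = 89058.19 − 3184.12 − 464.74 = 85409.33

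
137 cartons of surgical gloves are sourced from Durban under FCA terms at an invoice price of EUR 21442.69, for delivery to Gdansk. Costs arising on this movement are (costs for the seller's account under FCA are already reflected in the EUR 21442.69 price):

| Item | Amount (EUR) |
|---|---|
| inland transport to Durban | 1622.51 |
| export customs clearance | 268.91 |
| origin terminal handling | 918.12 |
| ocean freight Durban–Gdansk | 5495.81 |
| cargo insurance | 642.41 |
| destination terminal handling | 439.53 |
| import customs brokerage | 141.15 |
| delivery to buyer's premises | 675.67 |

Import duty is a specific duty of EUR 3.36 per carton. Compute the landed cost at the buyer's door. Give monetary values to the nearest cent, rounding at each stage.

FCA: the seller delivers export-cleared goods to the carrier; the buyer bears costs from that point.
Already in the invoice (seller's account under FCA): inland to port, export clearance — exclude.
CIF value = FCA price + origin terminal + freight + insurance = 21442.69 + 918.12 + 5495.81 + 642.41 = 28499.03
Import duty = 137 × 3.36 = 460.32
Buyer bears: origin terminal 918.12 + freight 5495.81 + insurance 642.41 + destination terminal 439.53 + brokerage 141.15 + delivery 675.67 + duty 460.32 = 8773.01
Landed cost = invoice 21442.69 + 8773.01 = 30215.70

Total landed cost: EUR 30215.70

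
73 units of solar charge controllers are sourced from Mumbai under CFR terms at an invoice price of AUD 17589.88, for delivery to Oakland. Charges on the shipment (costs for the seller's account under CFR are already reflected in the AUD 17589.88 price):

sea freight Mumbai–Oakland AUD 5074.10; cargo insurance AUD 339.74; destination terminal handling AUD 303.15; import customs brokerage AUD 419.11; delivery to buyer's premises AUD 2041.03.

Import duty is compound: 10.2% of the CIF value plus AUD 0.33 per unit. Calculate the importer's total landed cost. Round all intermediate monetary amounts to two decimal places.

Total landed cost: AUD 22545.82

CFR: the seller pays costs through ocean freight to the destination port, but not insurance.
Already in the invoice (seller's account under CFR): freight — exclude.
CIF value = CFR price + insurance = 17589.88 + 339.74 = 17929.62
Ad valorem component: 17929.62 × 10.2% = 1828.82
Specific component: 73 × 0.33 = 24.09
Import duty = 1828.82 + 24.09 = 1852.91
Buyer bears: insurance 339.74 + destination terminal 303.15 + brokerage 419.11 + delivery 2041.03 + duty 1852.91 = 4955.94
Landed cost = invoice 17589.88 + 4955.94 = 22545.82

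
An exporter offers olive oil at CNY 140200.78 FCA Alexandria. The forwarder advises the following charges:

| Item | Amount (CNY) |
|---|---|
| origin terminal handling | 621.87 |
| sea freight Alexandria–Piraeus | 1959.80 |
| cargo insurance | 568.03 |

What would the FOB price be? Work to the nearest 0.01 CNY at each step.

FOB price: CNY 140822.65

Not relevant to the conversion: freight, insurance — on the buyer under both terms; not part of either seller's price.
From FCA to FOB, the seller additionally bears: origin terminal.
FOB price = 140200.78 + 621.87 = 140822.65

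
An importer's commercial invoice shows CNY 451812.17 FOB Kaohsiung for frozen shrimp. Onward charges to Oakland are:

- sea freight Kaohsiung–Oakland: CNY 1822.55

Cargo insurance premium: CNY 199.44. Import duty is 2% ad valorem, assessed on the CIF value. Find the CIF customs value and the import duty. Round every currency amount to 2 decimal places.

CIF value: CNY 453834.16; import duty: CNY 9076.68

CIF = FOB price + freight + insurance
CIF = 451812.17 + 1822.55 + 199.44 = 453834.16
Import duty = 453834.16 × 2% = 9076.68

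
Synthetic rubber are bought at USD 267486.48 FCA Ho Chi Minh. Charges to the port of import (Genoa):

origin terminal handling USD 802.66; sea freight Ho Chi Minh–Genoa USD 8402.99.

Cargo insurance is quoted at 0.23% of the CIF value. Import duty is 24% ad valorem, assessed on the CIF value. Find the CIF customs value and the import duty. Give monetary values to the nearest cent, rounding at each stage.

Let C be the CIF value. C = FCA price + pre-shipment costs + freight + 0.23% × C
C − 0.23% × C = 267486.48 + 802.66 + 8402.99
0.9977 × C = 276692.13
C = 276692.13 / 0.9977 = 277329.99
Insurance premium = 0.23% × 277329.99 = 637.86
Import duty = 277329.99 × 24% = 66559.20

CIF value: USD 277329.99; import duty: USD 66559.20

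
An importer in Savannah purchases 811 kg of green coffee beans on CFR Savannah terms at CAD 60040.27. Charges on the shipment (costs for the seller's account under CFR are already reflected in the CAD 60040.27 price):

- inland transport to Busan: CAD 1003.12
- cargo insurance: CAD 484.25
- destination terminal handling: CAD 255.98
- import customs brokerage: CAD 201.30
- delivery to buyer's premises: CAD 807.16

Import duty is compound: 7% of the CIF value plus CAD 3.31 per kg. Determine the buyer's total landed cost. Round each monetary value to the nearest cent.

Total landed cost: CAD 68710.09

CFR: the seller pays costs through ocean freight to the destination port, but not insurance.
Already in the invoice (seller's account under CFR): inland to port — exclude.
CIF value = CFR price + insurance = 60040.27 + 484.25 = 60524.52
Ad valorem component: 60524.52 × 7% = 4236.72
Specific component: 811 × 3.31 = 2684.41
Import duty = 4236.72 + 2684.41 = 6921.13
Buyer bears: insurance 484.25 + destination terminal 255.98 + brokerage 201.30 + delivery 807.16 + duty 6921.13 = 8669.82
Landed cost = invoice 60040.27 + 8669.82 = 68710.09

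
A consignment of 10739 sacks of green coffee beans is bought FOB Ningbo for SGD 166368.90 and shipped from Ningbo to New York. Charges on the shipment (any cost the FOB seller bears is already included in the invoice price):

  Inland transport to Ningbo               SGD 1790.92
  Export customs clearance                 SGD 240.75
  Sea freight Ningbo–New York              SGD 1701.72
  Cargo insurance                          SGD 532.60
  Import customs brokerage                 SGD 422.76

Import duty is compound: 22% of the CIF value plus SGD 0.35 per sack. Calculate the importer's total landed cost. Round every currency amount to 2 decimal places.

FOB: the seller bears costs until goods are on board at the origin port; the buyer bears freight, insurance and all costs thereafter.
Already in the invoice (seller's account under FOB): inland to port, export clearance — exclude.
CIF value = FOB price + freight + insurance = 166368.90 + 1701.72 + 532.60 = 168603.22
Ad valorem component: 168603.22 × 22% = 37092.71
Specific component: 10739 × 0.35 = 3758.65
Import duty = 37092.71 + 3758.65 = 40851.36
Buyer bears: freight 1701.72 + insurance 532.60 + brokerage 422.76 + duty 40851.36 = 43508.44
Landed cost = invoice 166368.90 + 43508.44 = 209877.34

Total landed cost: SGD 209877.34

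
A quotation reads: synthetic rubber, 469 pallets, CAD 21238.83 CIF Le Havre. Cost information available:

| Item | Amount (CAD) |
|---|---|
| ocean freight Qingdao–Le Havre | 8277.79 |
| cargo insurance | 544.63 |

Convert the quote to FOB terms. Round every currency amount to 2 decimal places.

FOB price: CAD 12416.41

From CIF to FOB, the seller no longer bears: freight, insurance.
FOB price = 21238.83 − 8277.79 − 544.63 = 12416.41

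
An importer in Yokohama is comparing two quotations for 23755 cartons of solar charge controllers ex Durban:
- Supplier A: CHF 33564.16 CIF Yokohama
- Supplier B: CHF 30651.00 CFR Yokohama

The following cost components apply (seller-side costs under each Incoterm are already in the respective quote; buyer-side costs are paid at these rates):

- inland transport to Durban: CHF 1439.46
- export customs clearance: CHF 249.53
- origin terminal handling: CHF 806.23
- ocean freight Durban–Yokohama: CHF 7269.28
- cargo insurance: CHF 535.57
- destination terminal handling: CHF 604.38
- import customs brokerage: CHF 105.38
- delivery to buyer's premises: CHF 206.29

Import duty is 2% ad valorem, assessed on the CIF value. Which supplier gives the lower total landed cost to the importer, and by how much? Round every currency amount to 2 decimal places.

Supplier A (CIF):
The CIF price already equals the CIF value: 33564.16
Import duty = 33564.16 × 2% = 671.28
Buyer bears (A): 604.38 + 105.38 + 206.29 = 916.05
Landed cost (A) = invoice 33564.16 + 916.05 + duty 671.28 = 35151.49
Supplier B (CFR):
CIF value = CFR price + insurance = 30651.00 + 535.57 = 31186.57
Import duty = 31186.57 × 2% = 623.73
Buyer bears (B): 535.57 + 604.38 + 105.38 + 206.29 = 1451.62
Landed cost (B) = invoice 30651.00 + 1451.62 + duty 623.73 = 32726.35
Difference = |35151.49 − 32726.35| = 2425.14

Supplier B is cheaper by CHF 2425.14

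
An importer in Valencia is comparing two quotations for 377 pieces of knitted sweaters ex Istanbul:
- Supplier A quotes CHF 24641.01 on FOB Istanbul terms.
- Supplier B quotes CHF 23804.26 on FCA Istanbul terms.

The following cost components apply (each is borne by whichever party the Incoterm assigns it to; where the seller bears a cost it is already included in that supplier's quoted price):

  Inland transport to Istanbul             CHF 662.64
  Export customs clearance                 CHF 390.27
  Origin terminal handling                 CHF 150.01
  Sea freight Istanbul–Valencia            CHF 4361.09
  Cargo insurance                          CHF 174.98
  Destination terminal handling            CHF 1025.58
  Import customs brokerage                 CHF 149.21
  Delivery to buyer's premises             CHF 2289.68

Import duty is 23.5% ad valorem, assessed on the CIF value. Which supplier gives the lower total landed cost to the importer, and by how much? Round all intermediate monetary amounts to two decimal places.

Supplier B is cheaper by CHF 848.12

Supplier A (FOB):
CIF value = FOB price + freight + insurance = 24641.01 + 4361.09 + 174.98 = 29177.08
Import duty = 29177.08 × 23.5% = 6856.61
Buyer bears (A): 4361.09 + 174.98 + 1025.58 + 149.21 + 2289.68 = 8000.54
Landed cost (A) = invoice 24641.01 + 8000.54 + duty 6856.61 = 39498.16
Supplier B (FCA):
CIF value = FCA price + origin terminal + freight + insurance = 23804.26 + 150.01 + 4361.09 + 174.98 = 28490.34
Import duty = 28490.34 × 23.5% = 6695.23
Buyer bears (B): 150.01 + 4361.09 + 174.98 + 1025.58 + 149.21 + 2289.68 = 8150.55
Landed cost (B) = invoice 23804.26 + 8150.55 + duty 6695.23 = 38650.04
Difference = |39498.16 − 38650.04| = 848.12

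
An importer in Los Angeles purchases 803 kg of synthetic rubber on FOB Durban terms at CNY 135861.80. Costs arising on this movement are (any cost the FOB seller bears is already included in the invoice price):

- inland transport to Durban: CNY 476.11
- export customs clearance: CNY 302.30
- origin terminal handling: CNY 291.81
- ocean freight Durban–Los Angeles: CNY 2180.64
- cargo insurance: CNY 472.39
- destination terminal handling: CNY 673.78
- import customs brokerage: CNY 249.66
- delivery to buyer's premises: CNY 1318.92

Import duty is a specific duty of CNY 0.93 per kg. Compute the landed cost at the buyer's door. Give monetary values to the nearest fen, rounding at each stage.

FOB: the seller bears costs until goods are on board at the origin port; the buyer bears freight, insurance and all costs thereafter.
Already in the invoice (seller's account under FOB): inland to port, export clearance, origin terminal — exclude.
CIF value = FOB price + freight + insurance = 135861.80 + 2180.64 + 472.39 = 138514.83
Import duty = 803 × 0.93 = 746.79
Buyer bears: freight 2180.64 + insurance 472.39 + destination terminal 673.78 + brokerage 249.66 + delivery 1318.92 + duty 746.79 = 5642.18
Landed cost = invoice 135861.80 + 5642.18 = 141503.98

Total landed cost: CNY 141503.98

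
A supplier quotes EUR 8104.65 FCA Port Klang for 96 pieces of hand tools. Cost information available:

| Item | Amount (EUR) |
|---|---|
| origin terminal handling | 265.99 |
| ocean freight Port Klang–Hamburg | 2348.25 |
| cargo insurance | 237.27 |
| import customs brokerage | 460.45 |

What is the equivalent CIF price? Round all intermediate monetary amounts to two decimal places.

CIF price: EUR 10956.16

Not relevant to the conversion: brokerage — on the buyer under both terms; not part of either seller's price.
From FCA to CIF, the seller additionally bears: origin terminal, freight, insurance.
CIF price = 8104.65 + 265.99 + 2348.25 + 237.27 = 10956.16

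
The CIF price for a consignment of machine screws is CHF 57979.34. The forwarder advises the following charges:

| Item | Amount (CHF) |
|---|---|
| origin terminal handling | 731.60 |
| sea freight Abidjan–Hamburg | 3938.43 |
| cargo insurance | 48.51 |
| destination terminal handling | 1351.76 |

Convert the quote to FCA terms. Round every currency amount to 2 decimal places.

FCA price: CHF 53260.80

Not relevant to the conversion: destination terminal — on the buyer under both terms; not part of either seller's price.
From CIF to FCA, the seller no longer bears: origin terminal, freight, insurance.
FCA price = 57979.34 − 731.60 − 3938.43 − 48.51 = 53260.80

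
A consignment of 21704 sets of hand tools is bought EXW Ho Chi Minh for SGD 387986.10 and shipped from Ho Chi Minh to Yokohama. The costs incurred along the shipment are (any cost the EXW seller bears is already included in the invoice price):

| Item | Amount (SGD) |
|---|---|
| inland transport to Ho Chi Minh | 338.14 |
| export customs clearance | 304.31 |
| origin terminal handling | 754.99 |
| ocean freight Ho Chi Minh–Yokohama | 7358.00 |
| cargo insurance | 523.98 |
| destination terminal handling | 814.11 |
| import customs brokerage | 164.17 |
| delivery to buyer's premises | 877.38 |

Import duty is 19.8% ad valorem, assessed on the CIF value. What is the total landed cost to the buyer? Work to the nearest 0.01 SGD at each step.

Total landed cost: SGD 477779.75

EXW: the seller makes goods available at their premises; the buyer bears all onward costs.
CIF value = EXW price + inland to port + export clearance + origin terminal + freight + insurance = 387986.10 + 338.14 + 304.31 + 754.99 + 7358.00 + 523.98 = 397265.52
Import duty = 397265.52 × 19.8% = 78658.57
Buyer bears: inland to port 338.14 + export clearance 304.31 + origin terminal 754.99 + freight 7358.00 + insurance 523.98 + destination terminal 814.11 + brokerage 164.17 + delivery 877.38 + duty 78658.57 = 89793.65
Landed cost = invoice 387986.10 + 89793.65 = 477779.75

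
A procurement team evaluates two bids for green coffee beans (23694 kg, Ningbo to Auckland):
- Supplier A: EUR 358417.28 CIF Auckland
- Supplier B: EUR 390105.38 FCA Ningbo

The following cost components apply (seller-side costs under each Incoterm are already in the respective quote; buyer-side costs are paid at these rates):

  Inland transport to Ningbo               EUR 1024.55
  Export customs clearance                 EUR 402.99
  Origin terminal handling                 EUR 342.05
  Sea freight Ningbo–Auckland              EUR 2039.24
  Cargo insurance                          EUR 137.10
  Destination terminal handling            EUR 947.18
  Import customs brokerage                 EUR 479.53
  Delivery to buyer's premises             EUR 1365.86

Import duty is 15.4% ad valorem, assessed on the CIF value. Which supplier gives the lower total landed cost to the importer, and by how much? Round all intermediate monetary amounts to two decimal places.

Supplier A is cheaper by EUR 39474.29

Supplier A (CIF):
The CIF price already equals the CIF value: 358417.28
Import duty = 358417.28 × 15.4% = 55196.26
Buyer bears (A): 947.18 + 479.53 + 1365.86 = 2792.57
Landed cost (A) = invoice 358417.28 + 2792.57 + duty 55196.26 = 416406.11
Supplier B (FCA):
CIF value = FCA price + origin terminal + freight + insurance = 390105.38 + 342.05 + 2039.24 + 137.10 = 392623.77
Import duty = 392623.77 × 15.4% = 60464.06
Buyer bears (B): 342.05 + 2039.24 + 137.10 + 947.18 + 479.53 + 1365.86 = 5310.96
Landed cost (B) = invoice 390105.38 + 5310.96 + duty 60464.06 = 455880.40
Difference = |416406.11 − 455880.40| = 39474.29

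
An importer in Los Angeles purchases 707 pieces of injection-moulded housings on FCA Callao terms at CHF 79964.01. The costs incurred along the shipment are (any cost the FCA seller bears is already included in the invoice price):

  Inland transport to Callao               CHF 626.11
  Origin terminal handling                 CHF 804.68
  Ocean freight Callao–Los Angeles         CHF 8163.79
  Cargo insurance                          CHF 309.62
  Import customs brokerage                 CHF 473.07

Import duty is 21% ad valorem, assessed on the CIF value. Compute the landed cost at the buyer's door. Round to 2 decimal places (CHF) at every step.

FCA: the seller delivers export-cleared goods to the carrier; the buyer bears costs from that point.
Already in the invoice (seller's account under FCA): inland to port — exclude.
CIF value = FCA price + origin terminal + freight + insurance = 79964.01 + 804.68 + 8163.79 + 309.62 = 89242.10
Import duty = 89242.10 × 21% = 18740.84
Buyer bears: origin terminal 804.68 + freight 8163.79 + insurance 309.62 + brokerage 473.07 + duty 18740.84 = 28492.00
Landed cost = invoice 79964.01 + 28492.00 = 108456.01

Total landed cost: CHF 108456.01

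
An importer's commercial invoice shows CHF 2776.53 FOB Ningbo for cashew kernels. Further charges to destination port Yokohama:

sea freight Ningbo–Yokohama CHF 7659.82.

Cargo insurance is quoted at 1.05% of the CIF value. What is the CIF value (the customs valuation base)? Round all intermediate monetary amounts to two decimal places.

Let C be the CIF value. C = FOB price + freight + 1.05% × C
C − 1.05% × C = 2776.53 + 7659.82
0.9895 × C = 10436.35
C = 10436.35 / 0.9895 = 10547.09
Insurance premium = 1.05% × 10547.09 = 110.74

CIF value: CHF 10547.09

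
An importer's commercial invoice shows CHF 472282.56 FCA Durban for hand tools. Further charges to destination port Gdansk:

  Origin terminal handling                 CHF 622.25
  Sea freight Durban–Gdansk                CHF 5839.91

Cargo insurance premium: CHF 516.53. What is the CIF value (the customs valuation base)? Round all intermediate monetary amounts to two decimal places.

CIF = FCA price + pre-shipment costs + freight + insurance
CIF = 472282.56 + 622.25 + 5839.91 + 516.53 = 479261.25

CIF value: CHF 479261.25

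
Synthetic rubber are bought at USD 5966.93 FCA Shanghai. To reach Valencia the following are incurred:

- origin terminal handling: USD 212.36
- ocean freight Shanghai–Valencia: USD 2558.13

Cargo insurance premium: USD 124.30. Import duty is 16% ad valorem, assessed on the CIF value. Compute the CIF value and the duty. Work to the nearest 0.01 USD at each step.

CIF value: USD 8861.72; import duty: USD 1417.88

CIF = FCA price + pre-shipment costs + freight + insurance
CIF = 5966.93 + 212.36 + 2558.13 + 124.30 = 8861.72
Import duty = 8861.72 × 16% = 1417.88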